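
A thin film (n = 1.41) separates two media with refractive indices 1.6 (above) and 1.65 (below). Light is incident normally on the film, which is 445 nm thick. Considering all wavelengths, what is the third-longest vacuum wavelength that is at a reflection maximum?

502 nm

Top surface (1.6 → 1.41): reflection off a lower-index medium gives no phase shift.
Ray reflecting at the bottom interface goes from n = 1.41 toward n = 1.65: a half-wave phase shift.
Exactly one π shift → a net half-wave offset.
With one net inversion, constructive interference in reflection requires 2 n t = (m + ½) λ.
λ = 2 n t / (m + ½). The third-longest wavelength is m = 2: λ = 2 × 1.41 × 445 / 2.50 = 502 nm.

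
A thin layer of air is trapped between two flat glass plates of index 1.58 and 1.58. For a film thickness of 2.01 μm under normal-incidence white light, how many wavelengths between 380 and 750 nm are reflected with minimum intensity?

Top surface (1.58 → 1.0): reflection off a lower-index medium gives no phase shift.
Ray reflecting at the bottom interface goes from n = 1.0 toward n = 1.58: a half-wave phase shift.
The two reflections differ by half a wavelength.
For dark reflection here: 2 n t = m λ.
λ = 2 n t / m = 4020 / m nm.
m=5: 804 nm (IR); m=6: 670 nm (visible); m=7: 574 nm (visible); m=8: 503 nm (visible); m=9: 447 nm (visible); m=10: 402 nm (visible); m=11: 365 nm (UV).

5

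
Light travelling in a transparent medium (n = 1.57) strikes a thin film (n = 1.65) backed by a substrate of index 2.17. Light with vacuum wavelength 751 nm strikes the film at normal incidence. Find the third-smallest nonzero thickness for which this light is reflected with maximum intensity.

683 nm

Top surface (1.57 → 1.65): reflection off a higher-index medium gives a half-wave phase shift.
At the lower boundary (n = 1.65 to n = 2.17) the reflected ray undergoes a half-wave phase shift.
The two reflections carry the same phase change, so no net offset.
With no net inversion, constructive interference in reflection requires 2 n t = m λ.
The third-smallest nonzero thickness corresponds to m = 3: t = m λ / (2 n) = 3.00 × 751 / (2 × 1.65) = 683 nm.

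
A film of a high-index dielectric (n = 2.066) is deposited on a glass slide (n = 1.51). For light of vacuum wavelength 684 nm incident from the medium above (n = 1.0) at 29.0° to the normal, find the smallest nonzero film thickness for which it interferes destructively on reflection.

Ray reflecting at the top interface goes from n = 1.0 toward n = 2.066: a half-wave phase shift.
Ray reflecting at the bottom interface goes from n = 2.066 toward n = 1.51: no phase shift.
Exactly one π shift → a net half-wave offset.
For weak reflection here: 2 n t cos θ_r = m λ.
Snell's law: 1.0 sin 29.0° = 2.066 sin θ_r → sin θ_r = 0.235, cos θ_r = 0.972.
Minimum nonzero at m = 1: t = λ / (2 n cos θ_r) = 684 / (2 × 2.066 × 0.972) = 170 nm.

170 nm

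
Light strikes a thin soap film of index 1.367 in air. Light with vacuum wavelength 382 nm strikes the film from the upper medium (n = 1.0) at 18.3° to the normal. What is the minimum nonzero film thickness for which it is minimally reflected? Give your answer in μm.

0.144 μm

At the upper boundary (n = 1.0 to n = 1.367) the reflected ray undergoes a half-wave phase shift.
Bottom surface (1.367 → 1.0): reflection off a lower-index medium gives no phase shift.
Net: one phase inversion between the two reflected rays.
So the condition for destructive reflection is 2 n t cos θ_r = m λ.
Snell's law: 1.0 sin 18.3° = 1.367 sin θ_r → sin θ_r = 0.230, cos θ_r = 0.973.
Minimum nonzero at m = 1: t = λ / (2 n cos θ_r) = 382 / (2 × 1.367 × 0.973) = 144 nm.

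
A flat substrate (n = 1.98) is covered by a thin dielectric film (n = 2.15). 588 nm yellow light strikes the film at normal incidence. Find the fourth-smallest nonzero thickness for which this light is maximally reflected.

Top surface (1.0 → 2.15): reflection off a higher-index medium gives a half-wave phase shift.
Bottom surface (2.15 → 1.98): reflection off a lower-index medium gives no phase shift.
The two reflections differ by half a wavelength.
With one net inversion, constructive interference in reflection requires 2 n t = (m + ½) λ.
The fourth-smallest nonzero thickness corresponds to m = 3: t = (m + ½) λ / (2 n) = 3.50 × 588 / (2 × 2.15) = 479 nm.

479 nm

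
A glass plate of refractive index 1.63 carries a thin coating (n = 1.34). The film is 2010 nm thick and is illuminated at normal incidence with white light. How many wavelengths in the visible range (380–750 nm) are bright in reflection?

7

At the upper boundary (n = 1.0 to n = 1.34) the reflected ray undergoes a half-wave phase shift.
Bottom surface (1.34 → 1.63): reflection off a higher-index medium gives a half-wave phase shift.
The two reflections carry the same phase change, so no net offset.
For maximum reflection here: 2 n t = m λ.
λ = 2 n t / m = 5387 / m nm.
m=7: 770 nm (IR); m=8: 673 nm (visible); m=9: 599 nm (visible); m=10: 539 nm (visible); m=11: 490 nm (visible); m=12: 449 nm (visible); m=13: 414 nm (visible); m=14: 385 nm (visible); m=15: 359 nm (UV).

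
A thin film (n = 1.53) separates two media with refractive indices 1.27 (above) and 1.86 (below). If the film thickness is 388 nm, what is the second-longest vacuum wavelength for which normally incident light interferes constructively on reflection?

594 nm

Ray reflecting at the top interface goes from n = 1.27 toward n = 1.53: a half-wave phase shift.
Bottom surface (1.53 → 1.86): reflection off a higher-index medium gives a half-wave phase shift.
Net: no relative phase inversion (both shifts match).
So the condition for constructive reflection is 2 n t = m λ.
λ = 2 n t / m. The second-longest wavelength is m = 2: λ = 2 × 1.53 × 388 / 2.00 = 594 nm.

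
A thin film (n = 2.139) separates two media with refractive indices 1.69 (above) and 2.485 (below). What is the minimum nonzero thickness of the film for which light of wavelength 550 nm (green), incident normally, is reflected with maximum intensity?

Ray reflecting at the top interface goes from n = 1.69 toward n = 2.139: a half-wave phase shift.
At the lower boundary (n = 2.139 to n = 2.485) the reflected ray undergoes a half-wave phase shift.
The two reflections carry the same phase change, so no net offset.
So the condition for constructive reflection is 2 n t = m λ.
Minimum nonzero at m = 1: t = λ / (2 n) = 550 / (2 × 2.139) = 129 nm.

129 nm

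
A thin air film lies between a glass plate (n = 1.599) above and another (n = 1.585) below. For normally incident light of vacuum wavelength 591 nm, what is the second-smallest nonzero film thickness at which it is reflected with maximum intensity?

At the upper boundary (n = 1.599 to n = 1.0) the reflected ray undergoes no phase shift.
Ray reflecting at the bottom interface goes from n = 1.0 toward n = 1.585: a half-wave phase shift.
Net: one phase inversion between the two reflected rays.
With one net inversion, constructive interference in reflection requires 2 n t = (m + ½) λ.
The second-smallest nonzero thickness corresponds to m = 1: t = (m + ½) λ / (2 n) = 1.50 × 591 / (2 × 1.0) = 443 nm.

443 nm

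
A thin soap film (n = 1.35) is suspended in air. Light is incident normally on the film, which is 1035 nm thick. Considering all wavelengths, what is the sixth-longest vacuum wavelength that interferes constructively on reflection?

508 nm

Top surface (1.0 → 1.35): reflection off a higher-index medium gives a half-wave phase shift.
Bottom surface (1.35 → 1.0): reflection off a lower-index medium gives no phase shift.
Net: one phase inversion between the two reflected rays.
For bright reflection here: 2 n t = (m + ½) λ.
λ = 2 n t / (m + ½). The sixth-longest wavelength is m = 5: λ = 2 × 1.35 × 1035 / 5.50 = 508 nm.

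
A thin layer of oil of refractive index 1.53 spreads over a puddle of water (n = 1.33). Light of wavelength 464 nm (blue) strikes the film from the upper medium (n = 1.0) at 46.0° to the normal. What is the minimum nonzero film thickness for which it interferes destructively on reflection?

172 nm

Ray reflecting at the top interface goes from n = 1.0 toward n = 1.53: a half-wave phase shift.
At the lower boundary (n = 1.53 to n = 1.33) the reflected ray undergoes no phase shift.
The two reflections differ by half a wavelength.
For weak reflection here: 2 n t cos θ_r = m λ.
Snell's law: 1.0 sin 46.0° = 1.53 sin θ_r → sin θ_r = 0.470, cos θ_r = 0.883.
Minimum nonzero at m = 1: t = λ / (2 n cos θ_r) = 464 / (2 × 1.53 × 0.883) = 172 nm.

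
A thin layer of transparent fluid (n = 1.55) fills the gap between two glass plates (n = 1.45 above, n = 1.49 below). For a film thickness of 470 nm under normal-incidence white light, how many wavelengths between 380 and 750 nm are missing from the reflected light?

2

Ray reflecting at the top interface goes from n = 1.45 toward n = 1.55: a half-wave phase shift.
At the lower boundary (n = 1.55 to n = 1.49) the reflected ray undergoes no phase shift.
The two reflections differ by half a wavelength.
So the condition for destructive reflection is 2 n t = m λ.
λ = 2 n t / m = 1457 / m nm.
m=1: 1457 nm (IR); m=2: 729 nm (visible); m=3: 486 nm (visible); m=4: 364 nm (UV).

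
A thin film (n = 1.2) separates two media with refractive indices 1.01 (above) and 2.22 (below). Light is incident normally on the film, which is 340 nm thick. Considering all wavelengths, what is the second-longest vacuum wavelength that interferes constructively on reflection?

408 nm

At the upper boundary (n = 1.01 to n = 1.2) the reflected ray undergoes a half-wave phase shift.
At the lower boundary (n = 1.2 to n = 2.22) the reflected ray undergoes a half-wave phase shift.
Zero or two π shifts → no net half-wave offset.
For maximum reflection here: 2 n t = m λ.
λ = 2 n t / m. The second-longest wavelength is m = 2: λ = 2 × 1.2 × 340 / 2.00 = 408 nm.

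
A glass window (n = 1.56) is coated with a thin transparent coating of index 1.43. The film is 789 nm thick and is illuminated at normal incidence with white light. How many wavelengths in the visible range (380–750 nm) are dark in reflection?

Ray reflecting at the top interface goes from n = 1.0 toward n = 1.43: a half-wave phase shift.
Ray reflecting at the bottom interface goes from n = 1.43 toward n = 1.56: a half-wave phase shift.
The two reflections carry the same phase change, so no net offset.
For minimum reflection here: 2 n t = (m + ½) λ.
λ = 2 n t / (m + ½) = 2257 / (m + ½) nm.
m=2: 903 nm (IR); m=3: 645 nm (visible); m=4: 501 nm (visible); m=5: 410 nm (visible); m=6: 347 nm (UV).

3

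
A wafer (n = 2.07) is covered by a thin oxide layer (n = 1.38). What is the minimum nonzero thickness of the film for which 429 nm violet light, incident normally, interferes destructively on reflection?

77.7 nm

Top surface (1.0 → 1.38): reflection off a higher-index medium gives a half-wave phase shift.
At the lower boundary (n = 1.38 to n = 2.07) the reflected ray undergoes a half-wave phase shift.
The two reflections carry the same phase change, so no net offset.
For weak reflection here: 2 n t = (m + ½) λ.
Minimum at m = 0: t = λ / (4 n) = 429 / (4 × 1.38) = 77.7 nm.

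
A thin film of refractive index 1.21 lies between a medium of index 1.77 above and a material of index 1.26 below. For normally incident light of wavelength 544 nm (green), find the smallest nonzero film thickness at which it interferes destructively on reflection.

At the upper boundary (n = 1.77 to n = 1.21) the reflected ray undergoes no phase shift.
Ray reflecting at the bottom interface goes from n = 1.21 toward n = 1.26: a half-wave phase shift.
Net: one phase inversion between the two reflected rays.
For minimum reflection here: 2 n t = m λ.
Minimum nonzero at m = 1: t = λ / (2 n) = 544 / (2 × 1.21) = 225 nm.

225 nm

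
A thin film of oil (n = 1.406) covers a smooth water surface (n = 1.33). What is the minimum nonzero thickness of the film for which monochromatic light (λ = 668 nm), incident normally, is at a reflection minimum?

238 nm

At the upper boundary (n = 1.0 to n = 1.406) the reflected ray undergoes a half-wave phase shift.
Bottom surface (1.406 → 1.33): reflection off a lower-index medium gives no phase shift.
Net: one phase inversion between the two reflected rays.
So the condition for destructive reflection is 2 n t = m λ.
Minimum nonzero at m = 1: t = λ / (2 n) = 668 / (2 × 1.406) = 238 nm.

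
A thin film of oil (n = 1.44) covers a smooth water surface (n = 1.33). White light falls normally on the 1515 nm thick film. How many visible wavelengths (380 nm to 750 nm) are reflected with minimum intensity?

At the upper boundary (n = 1.0 to n = 1.44) the reflected ray undergoes a half-wave phase shift.
Bottom surface (1.44 → 1.33): reflection off a lower-index medium gives no phase shift.
Net: one phase inversion between the two reflected rays.
For weak reflection here: 2 n t = m λ.
λ = 2 n t / m = 4363 / m nm.
m=5: 873 nm (IR); m=6: 727 nm (visible); m=7: 623 nm (visible); m=8: 545 nm (visible); m=9: 485 nm (visible); m=10: 436 nm (visible); m=11: 397 nm (visible); m=12: 364 nm (UV).

6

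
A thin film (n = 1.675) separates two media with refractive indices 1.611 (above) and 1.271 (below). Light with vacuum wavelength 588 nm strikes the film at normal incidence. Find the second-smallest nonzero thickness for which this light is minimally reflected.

At the upper boundary (n = 1.611 to n = 1.675) the reflected ray undergoes a half-wave phase shift.
Ray reflecting at the bottom interface goes from n = 1.675 toward n = 1.271: no phase shift.
Exactly one π shift → a net half-wave offset.
With one net inversion, destructive interference in reflection requires 2 n t = m λ.
The second-smallest nonzero thickness corresponds to m = 2: t = m λ / (2 n) = 2.00 × 588 / (2 × 1.675) = 351 nm.

351 nm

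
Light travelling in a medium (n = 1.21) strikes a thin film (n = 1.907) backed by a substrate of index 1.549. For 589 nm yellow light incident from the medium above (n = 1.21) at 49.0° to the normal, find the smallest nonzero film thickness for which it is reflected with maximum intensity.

At the upper boundary (n = 1.21 to n = 1.907) the reflected ray undergoes a half-wave phase shift.
Bottom surface (1.907 → 1.549): reflection off a lower-index medium gives no phase shift.
Net: one phase inversion between the two reflected rays.
With one net inversion, constructive interference in reflection requires 2 n t cos θ_r = (m + ½) λ.
Snell's law: 1.21 sin 49.0° = 1.907 sin θ_r → sin θ_r = 0.479, cos θ_r = 0.878.
Minimum at m = 0: t = λ / (4 n cos θ_r) = 589 / (4 × 1.907 × 0.878) = 88.0 nm.

88.0 nm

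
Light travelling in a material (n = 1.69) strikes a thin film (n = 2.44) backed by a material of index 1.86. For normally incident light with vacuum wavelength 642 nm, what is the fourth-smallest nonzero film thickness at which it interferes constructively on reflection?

460 nm

Top surface (1.69 → 2.44): reflection off a higher-index medium gives a half-wave phase shift.
Ray reflecting at the bottom interface goes from n = 2.44 toward n = 1.86: no phase shift.
Net: one phase inversion between the two reflected rays.
So the condition for constructive reflection is 2 n t = (m + ½) λ.
The fourth-smallest nonzero thickness corresponds to m = 3: t = (m + ½) λ / (2 n) = 3.50 × 642 / (2 × 2.44) = 460 nm.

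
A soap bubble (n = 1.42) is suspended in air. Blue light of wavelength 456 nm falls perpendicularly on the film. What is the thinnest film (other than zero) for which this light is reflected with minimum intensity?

161 nm

Top surface (1.0 → 1.42): reflection off a higher-index medium gives a half-wave phase shift.
Bottom surface (1.42 → 1.0): reflection off a lower-index medium gives no phase shift.
Exactly one π shift → a net half-wave offset.
For minimum reflection here: 2 n t = m λ.
Minimum nonzero at m = 1: t = λ / (2 n) = 456 / (2 × 1.42) = 161 nm.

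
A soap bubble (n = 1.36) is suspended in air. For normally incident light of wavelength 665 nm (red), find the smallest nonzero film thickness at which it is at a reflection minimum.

Ray reflecting at the top interface goes from n = 1.0 toward n = 1.36: a half-wave phase shift.
Ray reflecting at the bottom interface goes from n = 1.36 toward n = 1.0: no phase shift.
Exactly one π shift → a net half-wave offset.
So the condition for destructive reflection is 2 n t = m λ.
Minimum nonzero at m = 1: t = λ / (2 n) = 665 / (2 × 1.36) = 244 nm.

244 nm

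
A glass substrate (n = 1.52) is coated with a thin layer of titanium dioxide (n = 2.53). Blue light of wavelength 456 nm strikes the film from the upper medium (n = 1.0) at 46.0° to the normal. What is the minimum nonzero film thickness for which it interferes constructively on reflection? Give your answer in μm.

Top surface (1.0 → 2.53): reflection off a higher-index medium gives a half-wave phase shift.
Bottom surface (2.53 → 1.52): reflection off a lower-index medium gives no phase shift.
Exactly one π shift → a net half-wave offset.
For maximum reflection here: 2 n t cos θ_r = (m + ½) λ.
Snell's law: 1.0 sin 46.0° = 2.53 sin θ_r → sin θ_r = 0.284, cos θ_r = 0.959.
Minimum at m = 0: t = λ / (4 n cos θ_r) = 456 / (4 × 2.53 × 0.959) = 47.0 nm.

0.0470 μm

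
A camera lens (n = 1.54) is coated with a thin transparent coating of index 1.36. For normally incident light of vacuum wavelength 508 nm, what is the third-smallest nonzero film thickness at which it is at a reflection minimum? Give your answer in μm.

At the upper boundary (n = 1.0 to n = 1.36) the reflected ray undergoes a half-wave phase shift.
At the lower boundary (n = 1.36 to n = 1.54) the reflected ray undergoes a half-wave phase shift.
The two reflections carry the same phase change, so no net offset.
So the condition for destructive reflection is 2 n t = (m + ½) λ.
The third-smallest nonzero thickness corresponds to m = 2: t = (m + ½) λ / (2 n) = 2.50 × 508 / (2 × 1.36) = 467 nm.

0.467 μm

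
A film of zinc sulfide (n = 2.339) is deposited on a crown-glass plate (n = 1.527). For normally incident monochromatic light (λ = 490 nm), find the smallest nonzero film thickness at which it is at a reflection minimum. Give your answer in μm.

0.105 μm

Ray reflecting at the top interface goes from n = 1.0 toward n = 2.339: a half-wave phase shift.
Ray reflecting at the bottom interface goes from n = 2.339 toward n = 1.527: no phase shift.
Net: one phase inversion between the two reflected rays.
With one net inversion, destructive interference in reflection requires 2 n t = m λ.
Minimum nonzero at m = 1: t = λ / (2 n) = 490 / (2 × 2.339) = 105 nm.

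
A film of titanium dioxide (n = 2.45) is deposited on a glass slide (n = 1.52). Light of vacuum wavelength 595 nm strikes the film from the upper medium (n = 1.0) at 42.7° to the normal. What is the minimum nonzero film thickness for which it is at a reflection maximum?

Top surface (1.0 → 2.45): reflection off a higher-index medium gives a half-wave phase shift.
At the lower boundary (n = 2.45 to n = 1.52) the reflected ray undergoes no phase shift.
Exactly one π shift → a net half-wave offset.
For bright reflection here: 2 n t cos θ_r = (m + ½) λ.
Snell's law: 1.0 sin 42.7° = 2.45 sin θ_r → sin θ_r = 0.277, cos θ_r = 0.961.
Minimum at m = 0: t = λ / (4 n cos θ_r) = 595 / (4 × 2.45 × 0.961) = 63.2 nm.

63.2 nm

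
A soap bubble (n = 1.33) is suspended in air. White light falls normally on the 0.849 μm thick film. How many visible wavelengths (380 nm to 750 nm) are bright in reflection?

3

At the upper boundary (n = 1.0 to n = 1.33) the reflected ray undergoes a half-wave phase shift.
Bottom surface (1.33 → 1.0): reflection off a lower-index medium gives no phase shift.
Net: one phase inversion between the two reflected rays.
With one net inversion, constructive interference in reflection requires 2 n t = (m + ½) λ.
λ = 2 n t / (m + ½) = 2258 / (m + ½) nm.
m=2: 903 nm (IR); m=3: 645 nm (visible); m=4: 502 nm (visible); m=5: 411 nm (visible); m=6: 347 nm (UV).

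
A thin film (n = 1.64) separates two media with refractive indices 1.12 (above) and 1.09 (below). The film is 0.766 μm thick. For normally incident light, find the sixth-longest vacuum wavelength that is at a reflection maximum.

457 nm

Ray reflecting at the top interface goes from n = 1.12 toward n = 1.64: a half-wave phase shift.
Ray reflecting at the bottom interface goes from n = 1.64 toward n = 1.09: no phase shift.
The two reflections differ by half a wavelength.
For strong reflection here: 2 n t = (m + ½) λ.
λ = 2 n t / (m + ½). The sixth-longest wavelength is m = 5: λ = 2 × 1.64 × 766 / 5.50 = 457 nm.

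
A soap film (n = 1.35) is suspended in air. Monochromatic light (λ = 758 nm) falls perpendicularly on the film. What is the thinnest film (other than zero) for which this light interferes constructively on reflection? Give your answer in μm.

0.140 μm

Ray reflecting at the top interface goes from n = 1.0 toward n = 1.35: a half-wave phase shift.
Bottom surface (1.35 → 1.0): reflection off a lower-index medium gives no phase shift.
The two reflections differ by half a wavelength.
So the condition for constructive reflection is 2 n t = (m + ½) λ.
Minimum at m = 0: t = λ / (4 n) = 758 / (4 × 1.35) = 140 nm.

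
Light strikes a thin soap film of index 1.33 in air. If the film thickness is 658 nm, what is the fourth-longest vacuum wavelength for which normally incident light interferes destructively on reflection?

At the upper boundary (n = 1.0 to n = 1.33) the reflected ray undergoes a half-wave phase shift.
Ray reflecting at the bottom interface goes from n = 1.33 toward n = 1.0: no phase shift.
The two reflections differ by half a wavelength.
So the condition for destructive reflection is 2 n t = m λ.
λ = 2 n t / m. The fourth-longest wavelength is m = 4: λ = 2 × 1.33 × 658 / 4.00 = 438 nm.

438 nm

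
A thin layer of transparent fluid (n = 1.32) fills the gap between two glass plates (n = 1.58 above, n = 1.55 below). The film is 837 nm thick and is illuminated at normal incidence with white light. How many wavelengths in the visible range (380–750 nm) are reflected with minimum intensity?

3

Top surface (1.58 → 1.32): reflection off a lower-index medium gives no phase shift.
Ray reflecting at the bottom interface goes from n = 1.32 toward n = 1.55: a half-wave phase shift.
Net: one phase inversion between the two reflected rays.
With one net inversion, destructive interference in reflection requires 2 n t = m λ.
λ = 2 n t / m = 2210 / m nm.
m=2: 1105 nm (IR); m=3: 737 nm (visible); m=4: 552 nm (visible); m=5: 442 nm (visible); m=6: 368 nm (UV).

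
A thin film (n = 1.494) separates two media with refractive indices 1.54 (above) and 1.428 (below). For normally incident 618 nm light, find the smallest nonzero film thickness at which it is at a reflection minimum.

103 nm

Top surface (1.54 → 1.494): reflection off a lower-index medium gives no phase shift.
Ray reflecting at the bottom interface goes from n = 1.494 toward n = 1.428: no phase shift.
Net: no relative phase inversion (both shifts match).
With no net inversion, destructive interference in reflection requires 2 n t = (m + ½) λ.
Minimum at m = 0: t = λ / (4 n) = 618 / (4 × 1.494) = 103 nm.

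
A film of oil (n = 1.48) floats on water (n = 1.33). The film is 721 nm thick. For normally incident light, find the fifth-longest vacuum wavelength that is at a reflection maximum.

At the upper boundary (n = 1.0 to n = 1.48) the reflected ray undergoes a half-wave phase shift.
Bottom surface (1.48 → 1.33): reflection off a lower-index medium gives no phase shift.
Exactly one π shift → a net half-wave offset.
So the condition for constructive reflection is 2 n t = (m + ½) λ.
λ = 2 n t / (m + ½). The fifth-longest wavelength is m = 4: λ = 2 × 1.48 × 721 / 4.50 = 474 nm.

474 nm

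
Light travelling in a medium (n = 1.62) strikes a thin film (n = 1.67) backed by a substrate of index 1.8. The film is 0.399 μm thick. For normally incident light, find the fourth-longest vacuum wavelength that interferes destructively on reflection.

381 nm

Ray reflecting at the top interface goes from n = 1.62 toward n = 1.67: a half-wave phase shift.
Bottom surface (1.67 → 1.8): reflection off a higher-index medium gives a half-wave phase shift.
Zero or two π shifts → no net half-wave offset.
So the condition for destructive reflection is 2 n t = (m + ½) λ.
λ = 2 n t / (m + ½). The fourth-longest wavelength is m = 3: λ = 2 × 1.67 × 399 / 3.50 = 381 nm.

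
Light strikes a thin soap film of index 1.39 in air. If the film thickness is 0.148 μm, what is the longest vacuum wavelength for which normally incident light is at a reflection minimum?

Top surface (1.0 → 1.39): reflection off a higher-index medium gives a half-wave phase shift.
Bottom surface (1.39 → 1.0): reflection off a lower-index medium gives no phase shift.
Exactly one π shift → a net half-wave offset.
So the condition for destructive reflection is 2 n t = m λ.
λ = 2 n t / m. The longest wavelength is m = 1: λ = 2 × 1.39 × 148 / 1.00 = 411 nm.

411 nm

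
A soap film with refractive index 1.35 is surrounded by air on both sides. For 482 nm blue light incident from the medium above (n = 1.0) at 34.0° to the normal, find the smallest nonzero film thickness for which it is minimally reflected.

196 nm

Ray reflecting at the top interface goes from n = 1.0 toward n = 1.35: a half-wave phase shift.
At the lower boundary (n = 1.35 to n = 1.0) the reflected ray undergoes no phase shift.
Exactly one π shift → a net half-wave offset.
So the condition for destructive reflection is 2 n t cos θ_r = m λ.
Snell's law: 1.0 sin 34.0° = 1.35 sin θ_r → sin θ_r = 0.414, cos θ_r = 0.910.
Minimum nonzero at m = 1: t = λ / (2 n cos θ_r) = 482 / (2 × 1.35 × 0.910) = 196 nm.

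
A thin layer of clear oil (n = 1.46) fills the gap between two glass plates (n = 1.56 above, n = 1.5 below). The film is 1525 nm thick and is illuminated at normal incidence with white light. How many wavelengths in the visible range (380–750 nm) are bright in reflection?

6

Ray reflecting at the top interface goes from n = 1.56 toward n = 1.46: no phase shift.
Ray reflecting at the bottom interface goes from n = 1.46 toward n = 1.5: a half-wave phase shift.
The two reflections differ by half a wavelength.
So the condition for constructive reflection is 2 n t = (m + ½) λ.
λ = 2 n t / (m + ½) = 4453 / (m + ½) nm.
m=5: 810 nm (IR); m=6: 685 nm (visible); m=7: 594 nm (visible); m=8: 524 nm (visible); m=9: 469 nm (visible); m=10: 424 nm (visible); m=11: 387 nm (visible); m=12: 356 nm (UV).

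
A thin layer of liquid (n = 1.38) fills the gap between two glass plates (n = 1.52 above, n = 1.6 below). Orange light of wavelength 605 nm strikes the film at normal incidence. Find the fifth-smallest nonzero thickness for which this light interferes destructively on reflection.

At the upper boundary (n = 1.52 to n = 1.38) the reflected ray undergoes no phase shift.
At the lower boundary (n = 1.38 to n = 1.6) the reflected ray undergoes a half-wave phase shift.
Exactly one π shift → a net half-wave offset.
With one net inversion, destructive interference in reflection requires 2 n t = m λ.
The fifth-smallest nonzero thickness corresponds to m = 5: t = m λ / (2 n) = 5.00 × 605 / (2 × 1.38) = 1096 nm.

1096 nm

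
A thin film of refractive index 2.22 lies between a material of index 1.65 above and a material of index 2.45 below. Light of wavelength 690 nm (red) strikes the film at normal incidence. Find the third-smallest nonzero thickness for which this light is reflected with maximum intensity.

466 nm

Ray reflecting at the top interface goes from n = 1.65 toward n = 2.22: a half-wave phase shift.
Bottom surface (2.22 → 2.45): reflection off a higher-index medium gives a half-wave phase shift.
Net: no relative phase inversion (both shifts match).
With no net inversion, constructive interference in reflection requires 2 n t = m λ.
The third-smallest nonzero thickness corresponds to m = 3: t = m λ / (2 n) = 3.00 × 690 / (2 × 2.22) = 466 nm.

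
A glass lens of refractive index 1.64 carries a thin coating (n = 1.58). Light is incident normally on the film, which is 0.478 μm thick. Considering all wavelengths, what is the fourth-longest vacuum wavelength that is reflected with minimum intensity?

At the upper boundary (n = 1.0 to n = 1.58) the reflected ray undergoes a half-wave phase shift.
At the lower boundary (n = 1.58 to n = 1.64) the reflected ray undergoes a half-wave phase shift.
The two reflections carry the same phase change, so no net offset.
So the condition for destructive reflection is 2 n t = (m + ½) λ.
λ = 2 n t / (m + ½). The fourth-longest wavelength is m = 3: λ = 2 × 1.58 × 478 / 3.50 = 432 nm.

432 nm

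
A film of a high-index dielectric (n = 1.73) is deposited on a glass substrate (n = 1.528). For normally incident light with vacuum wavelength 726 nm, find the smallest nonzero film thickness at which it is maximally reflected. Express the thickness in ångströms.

1049 Å

At the upper boundary (n = 1.0 to n = 1.73) the reflected ray undergoes a half-wave phase shift.
Bottom surface (1.73 → 1.528): reflection off a lower-index medium gives no phase shift.
Net: one phase inversion between the two reflected rays.
So the condition for constructive reflection is 2 n t = (m + ½) λ.
Minimum at m = 0: t = λ / (4 n) = 726 / (4 × 1.73) = 105 nm.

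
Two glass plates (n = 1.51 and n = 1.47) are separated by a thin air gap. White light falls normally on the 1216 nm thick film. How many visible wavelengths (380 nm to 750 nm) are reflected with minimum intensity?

Top surface (1.51 → 1.0): reflection off a lower-index medium gives no phase shift.
Ray reflecting at the bottom interface goes from n = 1.0 toward n = 1.47: a half-wave phase shift.
The two reflections differ by half a wavelength.
So the condition for destructive reflection is 2 n t = m λ.
λ = 2 n t / m = 2432 / m nm.
m=3: 811 nm (IR); m=4: 608 nm (visible); m=5: 486 nm (visible); m=6: 405 nm (visible); m=7: 347 nm (UV).

3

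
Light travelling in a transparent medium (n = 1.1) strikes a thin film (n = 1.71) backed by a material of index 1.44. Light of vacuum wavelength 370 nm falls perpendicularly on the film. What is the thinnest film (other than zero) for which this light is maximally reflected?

54.1 nm

At the upper boundary (n = 1.1 to n = 1.71) the reflected ray undergoes a half-wave phase shift.
Ray reflecting at the bottom interface goes from n = 1.71 toward n = 1.44: no phase shift.
Exactly one π shift → a net half-wave offset.
For strong reflection here: 2 n t = (m + ½) λ.
Minimum at m = 0: t = λ / (4 n) = 370 / (4 × 1.71) = 54.1 nm.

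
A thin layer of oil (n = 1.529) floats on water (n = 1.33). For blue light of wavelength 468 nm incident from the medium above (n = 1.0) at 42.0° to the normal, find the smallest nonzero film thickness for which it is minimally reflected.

Ray reflecting at the top interface goes from n = 1.0 toward n = 1.529: a half-wave phase shift.
Ray reflecting at the bottom interface goes from n = 1.529 toward n = 1.33: no phase shift.
The two reflections differ by half a wavelength.
So the condition for destructive reflection is 2 n t cos θ_r = m λ.
Snell's law: 1.0 sin 42.0° = 1.529 sin θ_r → sin θ_r = 0.438, cos θ_r = 0.899.
Minimum nonzero at m = 1: t = λ / (2 n cos θ_r) = 468 / (2 × 1.529 × 0.899) = 170 nm.

170 nm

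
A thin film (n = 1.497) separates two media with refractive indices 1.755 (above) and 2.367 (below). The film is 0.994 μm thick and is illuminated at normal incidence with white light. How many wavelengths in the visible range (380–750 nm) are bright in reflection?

4

At the upper boundary (n = 1.755 to n = 1.497) the reflected ray undergoes no phase shift.
At the lower boundary (n = 1.497 to n = 2.367) the reflected ray undergoes a half-wave phase shift.
Exactly one π shift → a net half-wave offset.
With one net inversion, constructive interference in reflection requires 2 n t = (m + ½) λ.
λ = 2 n t / (m + ½) = 2976 / (m + ½) nm.
m=3: 850 nm (IR); m=4: 661 nm (visible); m=5: 541 nm (visible); m=6: 458 nm (visible); m=7: 397 nm (visible); m=8: 350 nm (UV).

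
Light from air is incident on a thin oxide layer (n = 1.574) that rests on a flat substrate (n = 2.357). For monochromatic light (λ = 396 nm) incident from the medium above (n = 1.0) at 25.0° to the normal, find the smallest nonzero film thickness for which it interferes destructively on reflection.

65.3 nm

Ray reflecting at the top interface goes from n = 1.0 toward n = 1.574: a half-wave phase shift.
Ray reflecting at the bottom interface goes from n = 1.574 toward n = 2.357: a half-wave phase shift.
The two reflections carry the same phase change, so no net offset.
For weak reflection here: 2 n t cos θ_r = (m + ½) λ.
Snell's law: 1.0 sin 25.0° = 1.574 sin θ_r → sin θ_r = 0.268, cos θ_r = 0.963.
Minimum at m = 0: t = λ / (4 n cos θ_r) = 396 / (4 × 1.574 × 0.963) = 65.3 nm.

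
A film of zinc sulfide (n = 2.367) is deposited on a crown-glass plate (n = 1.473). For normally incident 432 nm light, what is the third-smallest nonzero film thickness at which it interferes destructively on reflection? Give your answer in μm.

Ray reflecting at the top interface goes from n = 1.0 toward n = 2.367: a half-wave phase shift.
Ray reflecting at the bottom interface goes from n = 2.367 toward n = 1.473: no phase shift.
The two reflections differ by half a wavelength.
With one net inversion, destructive interference in reflection requires 2 n t = m λ.
The third-smallest nonzero thickness corresponds to m = 3: t = m λ / (2 n) = 3.00 × 432 / (2 × 2.367) = 274 nm.

0.274 μm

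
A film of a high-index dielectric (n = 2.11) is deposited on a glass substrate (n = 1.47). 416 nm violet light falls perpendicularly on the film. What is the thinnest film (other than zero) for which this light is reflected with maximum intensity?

Ray reflecting at the top interface goes from n = 1.0 toward n = 2.11: a half-wave phase shift.
Ray reflecting at the bottom interface goes from n = 2.11 toward n = 1.47: no phase shift.
Net: one phase inversion between the two reflected rays.
So the condition for constructive reflection is 2 n t = (m + ½) λ.
Minimum at m = 0: t = λ / (4 n) = 416 / (4 × 2.11) = 49.3 nm.

49.3 nm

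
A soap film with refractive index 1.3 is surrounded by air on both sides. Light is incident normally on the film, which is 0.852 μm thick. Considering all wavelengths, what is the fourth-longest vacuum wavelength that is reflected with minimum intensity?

554 nm

Ray reflecting at the top interface goes from n = 1.0 toward n = 1.3: a half-wave phase shift.
Ray reflecting at the bottom interface goes from n = 1.3 toward n = 1.0: no phase shift.
Net: one phase inversion between the two reflected rays.
With one net inversion, destructive interference in reflection requires 2 n t = m λ.
λ = 2 n t / m. The fourth-longest wavelength is m = 4: λ = 2 × 1.3 × 852 / 4.00 = 554 nm.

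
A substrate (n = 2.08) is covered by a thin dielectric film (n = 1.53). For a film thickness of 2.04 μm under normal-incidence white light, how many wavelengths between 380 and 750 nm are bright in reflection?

8

Top surface (1.0 → 1.53): reflection off a higher-index medium gives a half-wave phase shift.
Bottom surface (1.53 → 2.08): reflection off a higher-index medium gives a half-wave phase shift.
Zero or two π shifts → no net half-wave offset.
For bright reflection here: 2 n t = m λ.
λ = 2 n t / m = 6242 / m nm.
m=8: 780 nm (IR); m=9: 694 nm (visible); m=10: 624 nm (visible); m=11: 567 nm (visible); m=12: 520 nm (visible); m=13: 480 nm (visible); m=14: 446 nm (visible); m=15: 416 nm (visible); m=16: 390 nm (visible); m=17: 367 nm (UV).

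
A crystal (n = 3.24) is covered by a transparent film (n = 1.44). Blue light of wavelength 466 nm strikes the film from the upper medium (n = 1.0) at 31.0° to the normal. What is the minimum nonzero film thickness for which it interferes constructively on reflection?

173 nm

At the upper boundary (n = 1.0 to n = 1.44) the reflected ray undergoes a half-wave phase shift.
Bottom surface (1.44 → 3.24): reflection off a higher-index medium gives a half-wave phase shift.
Zero or two π shifts → no net half-wave offset.
For strong reflection here: 2 n t cos θ_r = m λ.
Snell's law: 1.0 sin 31.0° = 1.44 sin θ_r → sin θ_r = 0.358, cos θ_r = 0.934.
Minimum nonzero at m = 1: t = λ / (2 n cos θ_r) = 466 / (2 × 1.44 × 0.934) = 173 nm.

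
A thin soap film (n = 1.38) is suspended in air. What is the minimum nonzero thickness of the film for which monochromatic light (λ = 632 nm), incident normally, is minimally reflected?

At the upper boundary (n = 1.0 to n = 1.38) the reflected ray undergoes a half-wave phase shift.
Ray reflecting at the bottom interface goes from n = 1.38 toward n = 1.0: no phase shift.
Net: one phase inversion between the two reflected rays.
For dark reflection here: 2 n t = m λ.
Minimum nonzero at m = 1: t = λ / (2 n) = 632 / (2 × 1.38) = 229 nm.

229 nm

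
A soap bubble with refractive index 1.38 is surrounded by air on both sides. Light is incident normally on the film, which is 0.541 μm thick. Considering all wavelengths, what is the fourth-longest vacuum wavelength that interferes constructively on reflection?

427 nm

Ray reflecting at the top interface goes from n = 1.0 toward n = 1.38: a half-wave phase shift.
Ray reflecting at the bottom interface goes from n = 1.38 toward n = 1.0: no phase shift.
The two reflections differ by half a wavelength.
For strong reflection here: 2 n t = (m + ½) λ.
λ = 2 n t / (m + ½). The fourth-longest wavelength is m = 3: λ = 2 × 1.38 × 541 / 3.50 = 427 nm.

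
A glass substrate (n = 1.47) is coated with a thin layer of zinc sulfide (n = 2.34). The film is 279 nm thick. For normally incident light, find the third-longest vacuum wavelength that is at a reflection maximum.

Ray reflecting at the top interface goes from n = 1.0 toward n = 2.34: a half-wave phase shift.
Bottom surface (2.34 → 1.47): reflection off a lower-index medium gives no phase shift.
Net: one phase inversion between the two reflected rays.
For strong reflection here: 2 n t = (m + ½) λ.
λ = 2 n t / (m + ½). The third-longest wavelength is m = 2: λ = 2 × 2.34 × 279 / 2.50 = 522 nm.

522 nm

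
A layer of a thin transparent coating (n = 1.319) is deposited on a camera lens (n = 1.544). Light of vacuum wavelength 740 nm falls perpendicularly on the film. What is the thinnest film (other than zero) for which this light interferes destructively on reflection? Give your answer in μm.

At the upper boundary (n = 1.0 to n = 1.319) the reflected ray undergoes a half-wave phase shift.
At the lower boundary (n = 1.319 to n = 1.544) the reflected ray undergoes a half-wave phase shift.
Zero or two π shifts → no net half-wave offset.
With no net inversion, destructive interference in reflection requires 2 n t = (m + ½) λ.
Minimum at m = 0: t = λ / (4 n) = 740 / (4 × 1.319) = 140 nm.

0.140 μm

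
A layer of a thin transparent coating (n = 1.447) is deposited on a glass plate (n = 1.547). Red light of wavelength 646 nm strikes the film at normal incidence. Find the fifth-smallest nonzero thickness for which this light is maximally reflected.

1116 nm

At the upper boundary (n = 1.0 to n = 1.447) the reflected ray undergoes a half-wave phase shift.
Bottom surface (1.447 → 1.547): reflection off a higher-index medium gives a half-wave phase shift.
Zero or two π shifts → no net half-wave offset.
For strong reflection here: 2 n t = m λ.
The fifth-smallest nonzero thickness corresponds to m = 5: t = m λ / (2 n) = 5.00 × 646 / (2 × 1.447) = 1116 nm.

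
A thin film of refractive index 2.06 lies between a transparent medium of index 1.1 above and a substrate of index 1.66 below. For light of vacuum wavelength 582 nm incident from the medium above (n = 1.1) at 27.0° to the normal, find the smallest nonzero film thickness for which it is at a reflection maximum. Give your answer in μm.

Top surface (1.1 → 2.06): reflection off a higher-index medium gives a half-wave phase shift.
At the lower boundary (n = 2.06 to n = 1.66) the reflected ray undergoes no phase shift.
The two reflections differ by half a wavelength.
For bright reflection here: 2 n t cos θ_r = (m + ½) λ.
Snell's law: 1.1 sin 27.0° = 2.06 sin θ_r → sin θ_r = 0.242, cos θ_r = 0.970.
Minimum at m = 0: t = λ / (4 n cos θ_r) = 582 / (4 × 2.06 × 0.970) = 72.8 nm.

0.0728 μm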